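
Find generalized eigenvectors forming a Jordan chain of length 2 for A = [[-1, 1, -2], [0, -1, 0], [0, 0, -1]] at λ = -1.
v_1 = [[2, 1, 0]]^T, v_2 = [[1, 0, 0]]^T

We seek v_1 ∈ ker((A + I)^2) \ ker(A + I), then set v_{i+1} = (A + I) v_i.

One such chain is v_1 = [[2, 1, 0]]^T, v_2 = [[1, 0, 0]]^T. Check: (A + I) v_2 = [[0, 0, 0]]^T = 0.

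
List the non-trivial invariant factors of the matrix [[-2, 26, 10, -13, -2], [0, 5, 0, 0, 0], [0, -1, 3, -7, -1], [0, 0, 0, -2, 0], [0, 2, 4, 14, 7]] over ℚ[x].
The Jordan structure of A has elementary divisors (x + 2)^2, (x - 5)^2, (x - 5). Arranging the block sizes at each eigenvalue in decreasing order and taking row products gives the invariant factors.

Invariant factors (smallest first, each dividing the next): x - 5, (x - 5)^2(x + 2)^2.

Check: the last factor (x - 5)^2(x + 2)^2 is the minimal polynomial, and the product (x - 5)^3(x + 2)^2 is the characteristic polynomial.

x - 5, (x - 5)^2(x + 2)^2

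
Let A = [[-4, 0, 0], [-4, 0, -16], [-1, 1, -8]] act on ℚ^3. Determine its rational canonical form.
The invariant factors of A (the non-unit diagonal entries of the Smith normal form of xI - A over ℚ[x]) are x + 4, (x + 4)^2, each dividing the next. The characteristic polynomial is their product, (x + 4)^3.

The rational canonical form is the block-diagonal matrix of companion matrices C(f_i):
R = [[-4, 0, 0], [0, 0, -16], [0, 1, -8]].

R = [[-4, 0, 0], [0, 0, -16], [0, 1, -8]]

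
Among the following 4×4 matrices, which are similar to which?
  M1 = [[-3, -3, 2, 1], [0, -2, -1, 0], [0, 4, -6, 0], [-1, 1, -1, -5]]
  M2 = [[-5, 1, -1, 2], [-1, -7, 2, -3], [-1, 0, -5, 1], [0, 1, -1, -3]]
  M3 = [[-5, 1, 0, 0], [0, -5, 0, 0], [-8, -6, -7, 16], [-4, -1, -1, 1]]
Characteristic polynomials: χ_{M1} = (x + 4)^4, χ_{M2} = (x + 5)^4, χ_{M3} = (x + 3)^2(x + 5)^2.

{M1}: invariant factors (x + 4)^2, (x + 4)^2.

{M2}: invariant factors (x + 5)^2, (x + 5)^2.

{M3}: invariant factors (x + 3)^2(x + 5)^2.

Matrices are similar if and only if their invariant-factor lists agree; the partition into similarity classes is {M1}, {M2}, {M3}.

3 classes: {M1}, {M2}, {M3}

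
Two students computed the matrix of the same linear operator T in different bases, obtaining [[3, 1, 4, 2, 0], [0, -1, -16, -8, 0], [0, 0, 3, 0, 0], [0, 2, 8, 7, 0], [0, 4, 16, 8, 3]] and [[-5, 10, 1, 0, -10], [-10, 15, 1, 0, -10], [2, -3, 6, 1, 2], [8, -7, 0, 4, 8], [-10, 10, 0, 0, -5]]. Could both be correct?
No.

χ_A(x) = (x - 3)^5 but χ_B(x) = (x - 5)^4(x + 5). The characteristic polynomial is a similarity invariant, so A and B are not similar.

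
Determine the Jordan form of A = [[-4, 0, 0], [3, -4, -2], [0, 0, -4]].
The characteristic polynomial is det(xI - A) = (x + 4)^3, so the eigenvalues are -4 (algebraic multiplicity 3).

For λ = -4: rank(A + 4I) = 1, rank((A + 4I)^2) = 0. The eigenspace has dimension 3 - 1 = 2, so there are 2 Jordan blocks; the rank sequence gives block sizes [2, 1].

Assembling the blocks gives the Jordan form J above.

J = [[-4, 1, 0], [0, -4, 0], [0, 0, -4]]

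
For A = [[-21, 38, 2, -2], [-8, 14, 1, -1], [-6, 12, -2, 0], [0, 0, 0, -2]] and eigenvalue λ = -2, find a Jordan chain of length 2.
We seek v_1 ∈ ker((A + 2I)^2) \ ker(A + 2I), then set v_{i+1} = (A + 2I) v_i.

One such chain is v_1 = [[6, 3, 1, 0]]^T, v_2 = [[2, 1, 0, 0]]^T. Check: (A + 2I) v_2 = [[0, 0, 0, 0]]^T = 0.

v_1 = [[6, 3, 1, 0]]^T, v_2 = [[2, 1, 0, 0]]^T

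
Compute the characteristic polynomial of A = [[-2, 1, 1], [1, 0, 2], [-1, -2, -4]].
xI - A = [[x + 2, -1, -1], [-1, x, -2], [1, 2, x + 4]].

Expanding det(xI - A) along the first row:
det(xI - A) = + (x + 2)·det([[x, -2], [2, x + 4]]) - (-1)·det([[-1, -2], [1, x + 4]]) + (-1)·det([[-1, x], [1, 2]]).

Evaluating gives χ_A(x) = x^3 + 6x^2 + 12x + 8 = (x + 2)^3.

χ_A(x) = (x + 2)^3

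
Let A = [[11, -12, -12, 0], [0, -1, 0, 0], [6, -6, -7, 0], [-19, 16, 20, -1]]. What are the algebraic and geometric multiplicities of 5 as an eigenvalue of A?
The characteristic polynomial is (x - 5)(x + 1)^3, so the factor x - 5 appears with exponent 1: the algebraic multiplicity is 1.

rank(A - 5I) = 3, so the eigenspace has dimension 4 - 3 = 1: the geometric multiplicity is 1.

algebraic multiplicity 1, geometric multiplicity 1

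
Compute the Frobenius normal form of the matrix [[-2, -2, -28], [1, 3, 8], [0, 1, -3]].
The invariant factors of A (the non-unit diagonal entries of the Smith normal form of xI - A over ℚ[x]) are x(x - 3)(x + 5), each dividing the next. The characteristic polynomial is their product, x(x - 3)(x + 5).

The rational canonical form is the block-diagonal matrix of companion matrices C(f_i):
R = [[0, 0, 0], [1, 0, 15], [0, 1, -2]].

R = [[0, 0, 0], [1, 0, 15], [0, 1, -2]]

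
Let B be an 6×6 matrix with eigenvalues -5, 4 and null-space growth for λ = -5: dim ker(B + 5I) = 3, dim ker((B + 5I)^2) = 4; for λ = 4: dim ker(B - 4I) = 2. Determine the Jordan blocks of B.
λ = -5: successive nullity increments [3, 1] count blocks of size ≥ k; block sizes are [2, 1, 1].
λ = 4: successive nullity increments [2] count blocks of size ≥ k; block sizes are [1, 1].

Jordan blocks: (-5, 2), (-5, 1), (-5, 1), (4, 1), (4, 1)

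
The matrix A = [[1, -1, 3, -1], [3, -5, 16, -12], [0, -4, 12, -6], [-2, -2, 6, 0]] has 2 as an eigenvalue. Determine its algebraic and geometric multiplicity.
The characteristic polynomial is (x - 2)^4, so the factor x - 2 appears with exponent 4: the algebraic multiplicity is 4.

rank(A - 2I) = 2, so the eigenspace has dimension 4 - 2 = 2: the geometric multiplicity is 2.

Since 2 < 4, A is not diagonalizable.

algebraic multiplicity 4, geometric multiplicity 2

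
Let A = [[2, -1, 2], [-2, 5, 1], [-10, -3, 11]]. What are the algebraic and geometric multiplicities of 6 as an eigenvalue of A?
The characteristic polynomial is (x - 6)^3, so the factor x - 6 appears with exponent 3: the algebraic multiplicity is 3.

rank(A - 6I) = 2, so the eigenspace has dimension 3 - 2 = 1: the geometric multiplicity is 1.

Since 1 < 3, A is not diagonalizable.

algebraic multiplicity 3, geometric multiplicity 1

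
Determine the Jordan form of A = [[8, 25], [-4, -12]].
The characteristic polynomial is det(xI - A) = (x + 2)^2, so the eigenvalues are -2 (algebraic multiplicity 2).

For λ = -2: rank(A + 2I) = 1, rank((A + 2I)^2) = 0. The eigenspace has dimension 2 - 1 = 1, so there is 1 Jordan block; the rank sequence gives block sizes [2].

Assembling the blocks gives the Jordan form J above.

J = [[-2, 1], [0, -2]]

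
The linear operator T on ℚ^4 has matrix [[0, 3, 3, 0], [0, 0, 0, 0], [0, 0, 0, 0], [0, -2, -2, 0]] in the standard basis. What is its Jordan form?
The characteristic polynomial is det(xI - A) = x^4, so the eigenvalues are 0 (algebraic multiplicity 4).

For λ = 0: rank(A) = 1, rank(A^2) = 0. The eigenspace has dimension 4 - 1 = 3, so there are 3 Jordan blocks; the rank sequence gives block sizes [2, 1, 1].

Assembling the blocks gives the Jordan form J above.

J = [[0, 1, 0, 0], [0, 0, 0, 0], [0, 0, 0, 0], [0, 0, 0, 0]]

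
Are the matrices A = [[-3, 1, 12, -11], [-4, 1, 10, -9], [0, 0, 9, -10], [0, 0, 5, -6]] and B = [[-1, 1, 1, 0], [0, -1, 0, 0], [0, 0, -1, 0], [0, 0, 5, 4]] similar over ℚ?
Both have characteristic polynomial (x - 4)(x + 1)^3, but the minimal polynomial of A is (x - 4)(x + 1)^3 while the minimal polynomial of B is (x - 4)(x + 1)^2. The minimal polynomial is a similarity invariant, so A and B are not similar.

No.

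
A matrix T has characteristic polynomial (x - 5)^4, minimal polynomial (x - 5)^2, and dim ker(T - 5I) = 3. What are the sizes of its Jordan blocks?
Jordan blocks: (5, 2), (5, 1), (5, 1)

λ = 5: algebraic multiplicity 4 (exponent in χ_T), largest block size 2 (exponent in m_T), 3 blocks (geometric multiplicity). These force block sizes [2, 1, 1].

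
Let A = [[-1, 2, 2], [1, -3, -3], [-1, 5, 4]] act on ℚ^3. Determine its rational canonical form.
R = [[0, 0, -1], [1, 0, -2], [0, 1, 0]]

The invariant factors of A (the non-unit diagonal entries of the Smith normal form of xI - A over ℚ[x]) are x^3 + 2x + 1, each dividing the next. The characteristic polynomial is their product, x^3 + 2x + 1.

The rational canonical form is the block-diagonal matrix of companion matrices C(f_i):
R = [[0, 0, -1], [1, 0, -2], [0, 1, 0]].

Note the characteristic polynomial does not split into linear factors over ℚ, so A has no Jordan form over ℚ; the rational canonical form exists over any field.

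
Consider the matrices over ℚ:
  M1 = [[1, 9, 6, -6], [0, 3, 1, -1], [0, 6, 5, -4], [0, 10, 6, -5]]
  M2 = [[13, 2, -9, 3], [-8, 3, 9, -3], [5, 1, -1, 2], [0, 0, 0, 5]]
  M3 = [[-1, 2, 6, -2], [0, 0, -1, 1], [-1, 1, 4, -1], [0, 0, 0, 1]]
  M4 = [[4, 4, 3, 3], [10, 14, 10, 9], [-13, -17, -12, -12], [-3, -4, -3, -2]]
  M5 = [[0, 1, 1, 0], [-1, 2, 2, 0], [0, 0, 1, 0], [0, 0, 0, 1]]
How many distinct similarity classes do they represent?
2 classes: {M1, M3, M4, M5}, {M2}

Characteristic polynomials: χ_{M1} = (x - 1)^4, χ_{M2} = (x - 5)^4, χ_{M3} = (x - 1)^4, χ_{M4} = (x - 1)^4, χ_{M5} = (x - 1)^4.

{M1, M3, M4, M5}: invariant factors x - 1, (x - 1)^3.

{M2}: invariant factors x - 5, (x - 5)^3.

Matrices are similar if and only if their invariant-factor lists agree; the partition into similarity classes is {M1, M3, M4, M5}, {M2}.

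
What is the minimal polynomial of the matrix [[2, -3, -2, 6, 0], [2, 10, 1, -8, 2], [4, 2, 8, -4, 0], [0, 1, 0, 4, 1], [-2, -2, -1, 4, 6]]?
The characteristic polynomial factors as (x - 6)^5. The minimal polynomial is ∏(x - λ)^{k_λ} where k_λ is the size of the largest Jordan block at λ.

For λ = 6: rank(A - 6I) = 3, and the largest Jordan block has size 3 (the smallest k with rank((A - 6I)^k) = rank((A - 6I)^(k+1))).

So m_A(x) = (x - 6)^3.

m_A(x) = (x - 6)^3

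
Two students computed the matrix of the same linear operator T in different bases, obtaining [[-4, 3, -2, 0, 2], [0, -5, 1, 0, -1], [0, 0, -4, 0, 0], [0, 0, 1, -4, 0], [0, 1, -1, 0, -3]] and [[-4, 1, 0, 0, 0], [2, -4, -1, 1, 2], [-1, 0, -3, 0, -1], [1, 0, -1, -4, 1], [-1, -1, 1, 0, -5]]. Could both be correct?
Yes.

Two matrices over a field are similar if and only if they have the same invariant factors.

Both A and B have characteristic polynomial (x + 4)^5 and minimal polynomial (x + 4)^3. Computing further, both have invariant factors (x + 4)^2, (x + 4)^3. Hence A and B are similar.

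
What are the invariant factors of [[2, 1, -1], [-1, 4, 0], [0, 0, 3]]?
(x - 3)^3

The Jordan structure of A has elementary divisors (x - 3)^3. Arranging the block sizes at each eigenvalue in decreasing order and taking row products gives the invariant factors.

Invariant factors (smallest first, each dividing the next): (x - 3)^3.

Check: the last factor (x - 3)^3 is the minimal polynomial, and the product (x - 3)^3 is the characteristic polynomial.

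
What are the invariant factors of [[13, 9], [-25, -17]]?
The Jordan structure of A has elementary divisors (x + 2)^2. Arranging the block sizes at each eigenvalue in decreasing order and taking row products gives the invariant factors.

Invariant factors (smallest first, each dividing the next): (x + 2)^2.

Check: the last factor (x + 2)^2 is the minimal polynomial, and the product (x + 2)^2 is the characteristic polynomial.

(x + 2)^2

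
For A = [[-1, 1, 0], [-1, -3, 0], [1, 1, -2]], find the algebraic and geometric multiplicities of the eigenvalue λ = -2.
algebraic multiplicity 3, geometric multiplicity 2

The characteristic polynomial is (x + 2)^3, so the factor x + 2 appears with exponent 3: the algebraic multiplicity is 3.

rank(A + 2I) = 1, so the eigenspace has dimension 3 - 1 = 2: the geometric multiplicity is 2.

Since 2 < 3, A is not diagonalizable.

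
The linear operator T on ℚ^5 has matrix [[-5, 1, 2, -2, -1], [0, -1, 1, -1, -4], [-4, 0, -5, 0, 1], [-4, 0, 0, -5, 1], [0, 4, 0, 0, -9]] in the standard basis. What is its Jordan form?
The characteristic polynomial is det(xI - A) = (x + 5)^5, so the eigenvalues are -5 (algebraic multiplicity 5).

For λ = -5: rank(A + 5I) = 3, rank((A + 5I)^2) = 1, rank((A + 5I)^3) = 0. The eigenspace has dimension 5 - 3 = 2, so there are 2 Jordan blocks; the rank sequence gives block sizes [3, 2].

Assembling the blocks gives the Jordan form J above.

J = [[-5, 1, 0, 0, 0], [0, -5, 1, 0, 0], [0, 0, -5, 0, 0], [0, 0, 0, -5, 1], [0, 0, 0, 0, -5]]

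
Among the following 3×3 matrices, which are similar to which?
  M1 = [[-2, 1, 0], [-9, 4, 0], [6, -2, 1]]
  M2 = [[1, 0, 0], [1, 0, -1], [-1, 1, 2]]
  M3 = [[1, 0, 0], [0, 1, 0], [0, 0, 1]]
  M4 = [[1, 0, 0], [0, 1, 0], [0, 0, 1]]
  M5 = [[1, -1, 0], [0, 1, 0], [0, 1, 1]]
2 classes: {M1, M2, M5}, {M3, M4}

Characteristic polynomials: χ_{M1} = (x - 1)^3, χ_{M2} = (x - 1)^3, χ_{M3} = (x - 1)^3, χ_{M4} = (x - 1)^3, χ_{M5} = (x - 1)^3.

{M1, M2, M5}: invariant factors x - 1, (x - 1)^2.

{M3, M4}: invariant factors x - 1, x - 1, x - 1.

Matrices are similar if and only if their invariant-factor lists agree; the partition into similarity classes is {M1, M2, M5}, {M3, M4}.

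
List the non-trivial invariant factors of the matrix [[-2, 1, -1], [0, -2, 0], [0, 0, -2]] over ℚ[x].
The Jordan structure of A has elementary divisors (x + 2)^2, (x + 2). Arranging the block sizes at each eigenvalue in decreasing order and taking row products gives the invariant factors.

Invariant factors (smallest first, each dividing the next): x + 2, (x + 2)^2.

Check: the last factor (x + 2)^2 is the minimal polynomial, and the product (x + 2)^3 is the characteristic polynomial.

x + 2, (x + 2)^2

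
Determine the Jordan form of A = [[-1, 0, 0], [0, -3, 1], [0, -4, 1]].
The characteristic polynomial is det(xI - A) = (x + 1)^3, so the eigenvalues are -1 (algebraic multiplicity 3).

For λ = -1: rank(A + I) = 1, rank((A + I)^2) = 0. The eigenspace has dimension 3 - 1 = 2, so there are 2 Jordan blocks; the rank sequence gives block sizes [2, 1].

Assembling the blocks gives the Jordan form J above.

J = [[-1, 1, 0], [0, -1, 0], [0, 0, -1]]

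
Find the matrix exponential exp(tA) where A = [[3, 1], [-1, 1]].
e^{tA} = [[(t + 1)*e^{2*t}, t*e^{2*t}], [-t*e^{2*t}, (1 - t)*e^{2*t}]]

A has Jordan form J = [[2, 1], [0, 2]] with A = PJP^{-1}, so e^{tA} = P e^{tJ} P^{-1}.

For a Jordan block J_k(λ), e^{tJ_k(λ)} = e^{λt} · (I + tN + t^2 N^2/2! + ... + t^{k-1} N^{k-1}/(k-1)!) where N is the nilpotent superdiagonal part.

Assembling the blocks and conjugating back gives the entries of e^{tA} as shown above.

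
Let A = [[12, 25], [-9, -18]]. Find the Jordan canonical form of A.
The characteristic polynomial is det(xI - A) = (x + 3)^2, so the eigenvalues are -3 (algebraic multiplicity 2).

For λ = -3: rank(A + 3I) = 1, rank((A + 3I)^2) = 0. The eigenspace has dimension 2 - 1 = 1, so there is 1 Jordan block; the rank sequence gives block sizes [2].

Assembling the blocks gives the Jordan form J above.

J = [[-3, 1], [0, -3]]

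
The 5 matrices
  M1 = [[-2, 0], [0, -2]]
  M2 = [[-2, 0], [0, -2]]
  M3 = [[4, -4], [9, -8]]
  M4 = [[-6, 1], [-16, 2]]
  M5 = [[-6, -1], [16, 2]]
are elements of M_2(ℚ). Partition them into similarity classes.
Characteristic polynomials: χ_{M1} = (x + 2)^2, χ_{M2} = (x + 2)^2, χ_{M3} = (x + 2)^2, χ_{M4} = (x + 2)^2, χ_{M5} = (x + 2)^2.

{M1, M2}: invariant factors x + 2, x + 2.

{M3, M4, M5}: invariant factors (x + 2)^2.

Matrices are similar if and only if their invariant-factor lists agree; the partition into similarity classes is {M1, M2}, {M3, M4, M5}.

2 classes: {M1, M2}, {M3, M4, M5}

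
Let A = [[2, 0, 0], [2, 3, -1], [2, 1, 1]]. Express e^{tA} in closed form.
A has Jordan form J = [[2, 1, 0], [0, 2, 0], [0, 0, 2]] with A = PJP^{-1}, so e^{tA} = P e^{tJ} P^{-1}.

For a Jordan block J_k(λ), e^{tJ_k(λ)} = e^{λt} · (I + tN + t^2 N^2/2! + ... + t^{k-1} N^{k-1}/(k-1)!) where N is the nilpotent superdiagonal part.

Assembling the blocks and conjugating back gives the entries of e^{tA} as shown above.

e^{tA} = [[e^{2*t}, 0, 0], [2*t*e^{2*t}, (t + 1)*e^{2*t}, -t*e^{2*t}], [2*t*e^{2*t}, t*e^{2*t}, (1 - t)*e^{2*t}]]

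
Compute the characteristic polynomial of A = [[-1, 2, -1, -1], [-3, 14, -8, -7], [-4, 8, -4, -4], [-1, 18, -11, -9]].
xI - A = [[x + 1, -2, 1, 1], [3, x - 14, 8, 7], [4, -8, x + 4, 4], [1, -18, 11, x + 9]].

Expanding det(xI - A) along the first row:
det(xI - A) = + (x + 1)·det([[x - 14, 8, 7], [-8, x + 4, 4], [-18, 11, x + 9]]) - (-2)·det([[3, 8, 7], [4, x + 4, 4], [1, 11, x + 9]]) + (1)·det([[3, x - 14, 7], [4, -8, 4], [1, -18, x + 9]]) - (1)·det([[3, x - 14, 8], [4, -8, x + 4], [1, -18, 11]]).

Evaluating gives χ_A(x) = x^4.

χ_A(x) = x^4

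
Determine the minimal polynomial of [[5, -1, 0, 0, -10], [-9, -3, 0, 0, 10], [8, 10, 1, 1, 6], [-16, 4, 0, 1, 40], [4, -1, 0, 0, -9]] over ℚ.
The characteristic polynomial factors as (x - 1)^3(x + 4)^2. The minimal polynomial is ∏(x - λ)^{k_λ} where k_λ is the size of the largest Jordan block at λ.

For λ = -4: rank(A + 4I) = 4, and the largest Jordan block has size 2 (the smallest k with rank((A + 4I)^k) = rank((A + 4I)^(k+1))).
For λ = 1: rank(A - I) = 3, and the largest Jordan block has size 2 (the smallest k with rank((A - I)^k) = rank((A - I)^(k+1))).

So m_A(x) = (x - 1)^2(x + 4)^2.

m_A(x) = (x - 1)^2(x + 4)^2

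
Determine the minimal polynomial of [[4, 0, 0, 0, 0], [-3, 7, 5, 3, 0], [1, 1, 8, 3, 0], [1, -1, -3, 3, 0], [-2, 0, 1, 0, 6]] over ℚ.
m_A(x) = (x - 6)^3(x - 4)

The characteristic polynomial factors as (x - 6)^4(x - 4). The minimal polynomial is ∏(x - λ)^{k_λ} where k_λ is the size of the largest Jordan block at λ.

For λ = 4: rank(A - 4I) = 4, and the largest Jordan block has size 1 (the smallest k with rank((A - 4I)^k) = rank((A - 4I)^(k+1))).
For λ = 6: rank(A - 6I) = 3, and the largest Jordan block has size 3 (the smallest k with rank((A - 6I)^k) = rank((A - 6I)^(k+1))).

So m_A(x) = (x - 6)^3(x - 4).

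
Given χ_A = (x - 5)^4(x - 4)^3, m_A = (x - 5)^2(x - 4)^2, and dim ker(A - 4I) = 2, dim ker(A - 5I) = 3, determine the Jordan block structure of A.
λ = 4: algebraic multiplicity 3 (exponent in χ_A), largest block size 2 (exponent in m_A), 2 blocks (geometric multiplicity). These force block sizes [2, 1].
λ = 5: algebraic multiplicity 4 (exponent in χ_A), largest block size 2 (exponent in m_A), 3 blocks (geometric multiplicity). These force block sizes [2, 1, 1].

Jordan blocks: (4, 2), (4, 1), (5, 2), (5, 1), (5, 1)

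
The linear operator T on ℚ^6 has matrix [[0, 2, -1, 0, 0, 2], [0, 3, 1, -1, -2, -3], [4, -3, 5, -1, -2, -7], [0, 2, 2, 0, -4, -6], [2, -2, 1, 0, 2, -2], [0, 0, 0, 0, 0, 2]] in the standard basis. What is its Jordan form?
J = [[2, 1, 0, 0, 0, 0], [0, 2, 1, 0, 0, 0], [0, 0, 2, 0, 0, 0], [0, 0, 0, 2, 0, 0], [0, 0, 0, 0, 2, 0], [0, 0, 0, 0, 0, 2]]

The characteristic polynomial is det(xI - A) = (x - 2)^6, so the eigenvalues are 2 (algebraic multiplicity 6).

For λ = 2: rank(A - 2I) = 2, rank((A - 2I)^2) = 1, rank((A - 2I)^3) = 0. The eigenspace has dimension 6 - 2 = 4, so there are 4 Jordan blocks; the rank sequence gives block sizes [3, 1, 1, 1].

Assembling the blocks gives the Jordan form J above.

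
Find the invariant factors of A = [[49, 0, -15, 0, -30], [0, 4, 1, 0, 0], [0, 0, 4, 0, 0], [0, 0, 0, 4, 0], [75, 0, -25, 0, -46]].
x - 4, x - 4, (x - 4)^2(x + 1)

The Jordan structure of A has elementary divisors (x + 1), (x - 4)^2, (x - 4), (x - 4). Arranging the block sizes at each eigenvalue in decreasing order and taking row products gives the invariant factors.

Invariant factors (smallest first, each dividing the next): x - 4, x - 4, (x - 4)^2(x + 1).

Check: the last factor (x - 4)^2(x + 1) is the minimal polynomial, and the product (x - 4)^4(x + 1) is the characteristic polynomial.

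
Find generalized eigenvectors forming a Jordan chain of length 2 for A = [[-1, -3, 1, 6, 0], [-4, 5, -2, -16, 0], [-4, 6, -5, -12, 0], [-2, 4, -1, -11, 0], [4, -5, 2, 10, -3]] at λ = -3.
We seek v_1 ∈ ker((A + 3I)^2) \ ker(A + 3I), then set v_{i+1} = (A + 3I) v_i.

One such chain is v_1 = [[0, 2, 1, 1, 1]]^T, v_2 = [[1, -2, -2, -1, 2]]^T. Check: (A + 3I) v_2 = [[0, 0, 0, 0, 0]]^T = 0.

v_1 = [[0, 2, 1, 1, 1]]^T, v_2 = [[1, -2, -2, -1, 2]]^T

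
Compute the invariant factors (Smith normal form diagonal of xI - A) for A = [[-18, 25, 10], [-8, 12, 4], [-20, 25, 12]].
The Jordan structure of A has elementary divisors (x - 2)^2, (x - 2). Arranging the block sizes at each eigenvalue in decreasing order and taking row products gives the invariant factors.

Invariant factors (smallest first, each dividing the next): x - 2, (x - 2)^2.

Check: the last factor (x - 2)^2 is the minimal polynomial, and the product (x - 2)^3 is the characteristic polynomial.

x - 2, (x - 2)^2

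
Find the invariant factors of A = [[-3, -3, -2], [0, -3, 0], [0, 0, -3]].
The Jordan structure of A has elementary divisors (x + 3)^2, (x + 3). Arranging the block sizes at each eigenvalue in decreasing order and taking row products gives the invariant factors.

Invariant factors (smallest first, each dividing the next): x + 3, (x + 3)^2.

Check: the last factor (x + 3)^2 is the minimal polynomial, and the product (x + 3)^3 is the characteristic polynomial.

x + 3, (x + 3)^2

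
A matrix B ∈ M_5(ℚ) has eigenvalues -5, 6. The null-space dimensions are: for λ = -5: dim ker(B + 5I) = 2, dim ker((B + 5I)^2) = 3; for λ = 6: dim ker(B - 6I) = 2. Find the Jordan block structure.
λ = -5: successive nullity increments [2, 1] count blocks of size ≥ k; block sizes are [2, 1].
λ = 6: successive nullity increments [2] count blocks of size ≥ k; block sizes are [1, 1].

Jordan blocks: (-5, 2), (-5, 1), (6, 1), (6, 1)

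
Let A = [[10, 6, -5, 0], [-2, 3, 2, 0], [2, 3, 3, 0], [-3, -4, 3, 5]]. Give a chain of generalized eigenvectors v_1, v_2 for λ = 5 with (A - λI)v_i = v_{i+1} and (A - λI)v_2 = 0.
v_1 = [[3, -1, 2, -3]]^T, v_2 = [[-1, 0, -1, 1]]^T

We seek v_1 ∈ ker((A - 5I)^2) \ ker(A - 5I), then set v_{i+1} = (A - 5I) v_i.

One such chain is v_1 = [[3, -1, 2, -3]]^T, v_2 = [[-1, 0, -1, 1]]^T. Check: (A - 5I) v_2 = [[0, 0, 0, 0]]^T = 0.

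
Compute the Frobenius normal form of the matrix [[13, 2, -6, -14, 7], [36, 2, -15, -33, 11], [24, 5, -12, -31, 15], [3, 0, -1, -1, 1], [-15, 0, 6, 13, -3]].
R = [[0, 0, 0, 0, 1], [1, 0, 0, 0, -3], [0, 1, 0, 0, 1], [0, 0, 1, 0, 3], [0, 0, 0, 1, -1]]

The invariant factors of A (the non-unit diagonal entries of the Smith normal form of xI - A over ℚ[x]) are (x - 1)(x^2 + x - 1)^2, each dividing the next. The characteristic polynomial is their product, (x - 1)(x^2 + x - 1)^2.

The rational canonical form is the block-diagonal matrix of companion matrices C(f_i):
R = [[0, 0, 0, 0, 1], [1, 0, 0, 0, -3], [0, 1, 0, 0, 1], [0, 0, 1, 0, 3], [0, 0, 0, 1, -1]].

Note the characteristic polynomial does not split into linear factors over ℚ, so A has no Jordan form over ℚ; the rational canonical form exists over any field.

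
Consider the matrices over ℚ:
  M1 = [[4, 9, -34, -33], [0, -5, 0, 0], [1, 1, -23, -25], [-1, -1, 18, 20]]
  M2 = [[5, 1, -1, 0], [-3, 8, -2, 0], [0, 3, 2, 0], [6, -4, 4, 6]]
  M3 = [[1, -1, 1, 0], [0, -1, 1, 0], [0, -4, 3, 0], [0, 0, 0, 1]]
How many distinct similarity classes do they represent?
3 classes: {M1}, {M2}, {M3}

Characteristic polynomials: χ_{M1} = (x - 3)^2(x + 5)^2, χ_{M2} = (x - 6)(x - 5)^3, χ_{M3} = (x - 1)^4.

{M1}: invariant factors x + 5, (x - 3)^2(x + 5).

{M2}: invariant factors (x - 6)(x - 5)^3.

{M3}: invariant factors x - 1, (x - 1)^3.

Matrices are similar if and only if their invariant-factor lists agree; the partition into similarity classes is {M1}, {M2}, {M3}.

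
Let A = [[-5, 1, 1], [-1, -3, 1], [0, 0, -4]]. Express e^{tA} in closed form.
A has Jordan form J = [[-4, 1, 0], [0, -4, 0], [0, 0, -4]] with A = PJP^{-1}, so e^{tA} = P e^{tJ} P^{-1}.

For a Jordan block J_k(λ), e^{tJ_k(λ)} = e^{λt} · (I + tN + t^2 N^2/2! + ... + t^{k-1} N^{k-1}/(k-1)!) where N is the nilpotent superdiagonal part.

Assembling the blocks and conjugating back gives the entries of e^{tA} as shown above.

e^{tA} = [[(1 - t)*e^{-4*t}, t*e^{-4*t}, t*e^{-4*t}], [-t*e^{-4*t}, (t + 1)*e^{-4*t}, t*e^{-4*t}], [0, 0, e^{-4*t}]]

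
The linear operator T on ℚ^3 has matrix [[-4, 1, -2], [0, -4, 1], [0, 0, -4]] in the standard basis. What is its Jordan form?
J = [[-4, 1, 0], [0, -4, 1], [0, 0, -4]]

The characteristic polynomial is det(xI - A) = (x + 4)^3, so the eigenvalues are -4 (algebraic multiplicity 3).

For λ = -4: rank(A + 4I) = 2, rank((A + 4I)^2) = 1, rank((A + 4I)^3) = 0. The eigenspace has dimension 3 - 2 = 1, so there is 1 Jordan block; the rank sequence gives block sizes [3].

Assembling the blocks gives the Jordan form J above.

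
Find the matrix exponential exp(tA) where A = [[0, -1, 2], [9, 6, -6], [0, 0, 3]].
e^{tA} = [[(1 - 3*t)*e^{3*t}, -t*e^{3*t}, 2*t*e^{3*t}], [9*t*e^{3*t}, (3*t + 1)*e^{3*t}, -6*t*e^{3*t}], [0, 0, e^{3*t}]]

A has Jordan form J = [[3, 1, 0], [0, 3, 0], [0, 0, 3]] with A = PJP^{-1}, so e^{tA} = P e^{tJ} P^{-1}.

For a Jordan block J_k(λ), e^{tJ_k(λ)} = e^{λt} · (I + tN + t^2 N^2/2! + ... + t^{k-1} N^{k-1}/(k-1)!) where N is the nilpotent superdiagonal part.

Assembling the blocks and conjugating back gives the entries of e^{tA} as shown above.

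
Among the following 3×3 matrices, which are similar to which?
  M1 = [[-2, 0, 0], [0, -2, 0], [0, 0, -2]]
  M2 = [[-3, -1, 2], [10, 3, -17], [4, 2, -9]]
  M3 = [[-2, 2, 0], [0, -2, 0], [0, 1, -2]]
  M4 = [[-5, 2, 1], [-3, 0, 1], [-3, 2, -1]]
Characteristic polynomials: χ_{M1} = (x + 2)^3, χ_{M2} = (x + 3)^3, χ_{M3} = (x + 2)^3, χ_{M4} = (x + 2)^3.

{M1}: invariant factors x + 2, x + 2, x + 2.

{M2}: invariant factors (x + 3)^3.

{M3, M4}: invariant factors x + 2, (x + 2)^2.

Matrices are similar if and only if their invariant-factor lists agree; the partition into similarity classes is {M1}, {M2}, {M3, M4}.

3 classes: {M1}, {M2}, {M3, M4}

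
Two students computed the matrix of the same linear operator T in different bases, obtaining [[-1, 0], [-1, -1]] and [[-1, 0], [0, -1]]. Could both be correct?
No.

Both have characteristic polynomial (x + 1)^2, but the minimal polynomial of A is (x + 1)^2 while the minimal polynomial of B is x + 1. The minimal polynomial is a similarity invariant, so A and B are not similar.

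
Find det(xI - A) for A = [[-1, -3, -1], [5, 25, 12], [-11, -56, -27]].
xI - A = [[x + 1, 3, 1], [-5, x - 25, -12], [11, 56, x + 27]].

Expanding det(xI - A) along the first row:
det(xI - A) = + (x + 1)·det([[x - 25, -12], [56, x + 27]]) - (3)·det([[-5, -12], [11, x + 27]]) + (1)·det([[-5, x - 25], [11, 56]]).

Evaluating gives χ_A(x) = x^3 + 3x^2 + 3x + 1 = (x + 1)^3.

χ_A(x) = (x + 1)^3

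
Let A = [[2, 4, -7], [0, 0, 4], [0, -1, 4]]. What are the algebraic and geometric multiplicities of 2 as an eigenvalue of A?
algebraic multiplicity 3, geometric multiplicity 1

The characteristic polynomial is (x - 2)^3, so the factor x - 2 appears with exponent 3: the algebraic multiplicity is 3.

rank(A - 2I) = 2, so the eigenspace has dimension 3 - 2 = 1: the geometric multiplicity is 1.

Since 1 < 3, A is not diagonalizable.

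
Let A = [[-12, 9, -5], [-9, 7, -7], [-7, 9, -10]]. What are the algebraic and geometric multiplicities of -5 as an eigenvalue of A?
The characteristic polynomial is (x + 5)^3, so the factor x + 5 appears with exponent 3: the algebraic multiplicity is 3.

rank(A + 5I) = 2, so the eigenspace has dimension 3 - 2 = 1: the geometric multiplicity is 1.

Since 1 < 3, A is not diagonalizable.

algebraic multiplicity 3, geometric multiplicity 1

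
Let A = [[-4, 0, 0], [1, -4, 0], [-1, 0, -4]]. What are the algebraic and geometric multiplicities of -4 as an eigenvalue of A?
algebraic multiplicity 3, geometric multiplicity 2

The characteristic polynomial is (x + 4)^3, so the factor x + 4 appears with exponent 3: the algebraic multiplicity is 3.

rank(A + 4I) = 1, so the eigenspace has dimension 3 - 1 = 2: the geometric multiplicity is 2.

Since 2 < 3, A is not diagonalizable.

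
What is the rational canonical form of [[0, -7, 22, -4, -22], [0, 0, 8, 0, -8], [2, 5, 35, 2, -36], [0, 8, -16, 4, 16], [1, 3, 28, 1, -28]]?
R = [[4, 0, 0, 0, 0], [0, 0, 0, 0, -8], [0, 1, 0, 0, -22], [0, 0, 1, 0, -6], [0, 0, 0, 1, 7]]

The invariant factors of A (the non-unit diagonal entries of the Smith normal form of xI - A over ℚ[x]) are x - 4, (x - 4)(x + 1)(x^2 - 4x - 2), each dividing the next. The characteristic polynomial is their product, (x - 4)^2(x + 1)(x^2 - 4x - 2).

The rational canonical form is the block-diagonal matrix of companion matrices C(f_i):
R = [[4, 0, 0, 0, 0], [0, 0, 0, 0, -8], [0, 1, 0, 0, -22], [0, 0, 1, 0, -6], [0, 0, 0, 1, 7]].

Note the characteristic polynomial does not split into linear factors over ℚ, so A has no Jordan form over ℚ; the rational canonical form exists over any field.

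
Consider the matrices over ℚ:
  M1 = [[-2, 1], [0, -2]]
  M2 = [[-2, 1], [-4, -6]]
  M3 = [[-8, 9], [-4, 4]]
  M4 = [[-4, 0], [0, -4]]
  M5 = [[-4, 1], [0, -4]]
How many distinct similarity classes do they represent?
3 classes: {M1, M3}, {M2, M5}, {M4}

Characteristic polynomials: χ_{M1} = (x + 2)^2, χ_{M2} = (x + 4)^2, χ_{M3} = (x + 2)^2, χ_{M4} = (x + 4)^2, χ_{M5} = (x + 4)^2.

{M1, M3}: invariant factors (x + 2)^2.

{M2, M5}: invariant factors (x + 4)^2.

{M4}: invariant factors x + 4, x + 4.

Matrices are similar if and only if their invariant-factor lists agree; the partition into similarity classes is {M1, M3}, {M2, M5}, {M4}.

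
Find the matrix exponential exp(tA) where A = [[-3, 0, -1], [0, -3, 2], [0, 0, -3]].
e^{tA} = [[e^{-3*t}, 0, -t*e^{-3*t}], [0, e^{-3*t}, 2*t*e^{-3*t}], [0, 0, e^{-3*t}]]

A has Jordan form J = [[-3, 1, 0], [0, -3, 0], [0, 0, -3]] with A = PJP^{-1}, so e^{tA} = P e^{tJ} P^{-1}.

For a Jordan block J_k(λ), e^{tJ_k(λ)} = e^{λt} · (I + tN + t^2 N^2/2! + ... + t^{k-1} N^{k-1}/(k-1)!) where N is the nilpotent superdiagonal part.

Assembling the blocks and conjugating back gives the entries of e^{tA} as shown above.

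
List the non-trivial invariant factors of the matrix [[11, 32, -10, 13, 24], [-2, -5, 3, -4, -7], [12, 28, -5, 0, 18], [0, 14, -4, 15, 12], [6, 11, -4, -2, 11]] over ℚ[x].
The Jordan structure of A has elementary divisors (x - 5)^2, (x - 5), (x - 6)^2. Arranging the block sizes at each eigenvalue in decreasing order and taking row products gives the invariant factors.

Invariant factors (smallest first, each dividing the next): x - 5, (x - 6)^2(x - 5)^2.

Check: the last factor (x - 6)^2(x - 5)^2 is the minimal polynomial, and the product (x - 6)^2(x - 5)^3 is the characteristic polynomial.

x - 5, (x - 6)^2(x - 5)^2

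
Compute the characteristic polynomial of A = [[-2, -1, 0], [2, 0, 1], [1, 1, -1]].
xI - A = [[x + 2, 1, 0], [-2, x, -1], [-1, -1, x + 1]].

Expanding det(xI - A) along the first row:
det(xI - A) = + (x + 2)·det([[x, -1], [-1, x + 1]]) - (1)·det([[-2, -1], [-1, x + 1]]) + (0)·det([[-2, x], [-1, -1]]).

Evaluating gives χ_A(x) = x^3 + 3x^2 + 3x + 1 = (x + 1)^3.

χ_A(x) = (x + 1)^3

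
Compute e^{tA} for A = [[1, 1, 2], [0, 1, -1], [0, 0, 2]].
A has Jordan form J = [[1, 1, 0], [0, 1, 0], [0, 0, 2]] with A = PJP^{-1}, so e^{tA} = P e^{tJ} P^{-1}.

For a Jordan block J_k(λ), e^{tJ_k(λ)} = e^{λt} · (I + tN + t^2 N^2/2! + ... + t^{k-1} N^{k-1}/(k-1)!) where N is the nilpotent superdiagonal part.

Assembling the blocks and conjugating back gives the entries of e^{tA} as shown above.

e^{tA} = [[e^{t}, t*e^{t}, (t + e^{t} - 1)*e^{t}], [0, e^{t}, (1 - e^{t})*e^{t}], [0, 0, e^{2*t}]]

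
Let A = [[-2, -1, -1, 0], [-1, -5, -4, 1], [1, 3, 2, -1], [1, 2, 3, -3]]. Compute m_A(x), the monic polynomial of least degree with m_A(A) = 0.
m_A(x) = (x + 2)^2

The characteristic polynomial factors as (x + 2)^4. The minimal polynomial is ∏(x - λ)^{k_λ} where k_λ is the size of the largest Jordan block at λ.

For λ = -2: rank(A + 2I) = 2, and the largest Jordan block has size 2 (the smallest k with rank((A + 2I)^k) = rank((A + 2I)^(k+1))).

So m_A(x) = (x + 2)^2.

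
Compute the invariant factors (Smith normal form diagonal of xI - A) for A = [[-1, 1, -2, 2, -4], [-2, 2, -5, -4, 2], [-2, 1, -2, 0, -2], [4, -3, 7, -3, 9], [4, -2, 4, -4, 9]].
(x - 1)^2, (x - 1)^3

The Jordan structure of A has elementary divisors (x - 1)^3, (x - 1)^2. Arranging the block sizes at each eigenvalue in decreasing order and taking row products gives the invariant factors.

Invariant factors (smallest first, each dividing the next): (x - 1)^2, (x - 1)^3.

Check: the last factor (x - 1)^3 is the minimal polynomial, and the product (x - 1)^5 is the characteristic polynomial.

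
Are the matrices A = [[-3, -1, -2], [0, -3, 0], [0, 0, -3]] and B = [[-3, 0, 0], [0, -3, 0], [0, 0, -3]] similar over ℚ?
Both have characteristic polynomial (x + 3)^3, but the minimal polynomial of A is (x + 3)^2 while the minimal polynomial of B is x + 3. The minimal polynomial is a similarity invariant, so A and B are not similar.

No.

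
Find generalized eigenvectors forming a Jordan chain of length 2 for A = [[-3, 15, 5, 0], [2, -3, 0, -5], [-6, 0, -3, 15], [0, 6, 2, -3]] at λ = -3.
We seek v_1 ∈ ker((A + 3I)^2) \ ker(A + 3I), then set v_{i+1} = (A + 3I) v_i.

One such chain is v_1 = [[0, -1, 2, 0]]^T, v_2 = [[-5, 0, 0, -2]]^T. Check: (A + 3I) v_2 = [[0, 0, 0, 0]]^T = 0.

v_1 = [[0, -1, 2, 0]]^T, v_2 = [[-5, 0, 0, -2]]^T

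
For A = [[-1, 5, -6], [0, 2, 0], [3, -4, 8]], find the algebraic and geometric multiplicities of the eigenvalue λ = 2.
The characteristic polynomial is (x - 5)(x - 2)^2, so the factor x - 2 appears with exponent 2: the algebraic multiplicity is 2.

rank(A - 2I) = 2, so the eigenspace has dimension 3 - 2 = 1: the geometric multiplicity is 1.

Since 1 < 2, A is not diagonalizable.

algebraic multiplicity 2, geometric multiplicity 1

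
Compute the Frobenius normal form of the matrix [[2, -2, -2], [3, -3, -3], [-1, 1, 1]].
R = [[0, 0, 0], [0, 0, 0], [0, 1, 0]]

The invariant factors of A (the non-unit diagonal entries of the Smith normal form of xI - A over ℚ[x]) are x, x^2, each dividing the next. The characteristic polynomial is their product, x^3.

The rational canonical form is the block-diagonal matrix of companion matrices C(f_i):
R = [[0, 0, 0], [0, 0, 0], [0, 1, 0]].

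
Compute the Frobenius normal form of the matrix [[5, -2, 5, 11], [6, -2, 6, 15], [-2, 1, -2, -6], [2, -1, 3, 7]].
The invariant factors of A (the non-unit diagonal entries of the Smith normal form of xI - A over ℚ[x]) are x - 1, (x - 5)(x - 1)^2, each dividing the next. The characteristic polynomial is their product, (x - 5)(x - 1)^3.

The rational canonical form is the block-diagonal matrix of companion matrices C(f_i):
R = [[1, 0, 0, 0], [0, 0, 0, 5], [0, 1, 0, -11], [0, 0, 1, 7]].

R = [[1, 0, 0, 0], [0, 0, 0, 5], [0, 1, 0, -11], [0, 0, 1, 7]]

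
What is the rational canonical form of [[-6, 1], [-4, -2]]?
The invariant factors of A (the non-unit diagonal entries of the Smith normal form of xI - A over ℚ[x]) are (x + 4)^2, each dividing the next. The characteristic polynomial is their product, (x + 4)^2.

The rational canonical form is the block-diagonal matrix of companion matrices C(f_i):
R = [[0, -16], [1, -8]].

R = [[0, -16], [1, -8]]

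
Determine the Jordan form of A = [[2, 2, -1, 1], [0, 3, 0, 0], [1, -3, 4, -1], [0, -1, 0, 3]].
The characteristic polynomial is det(xI - A) = (x - 3)^4, so the eigenvalues are 3 (algebraic multiplicity 4).

For λ = 3: rank(A - 3I) = 2, rank((A - 3I)^2) = 0. The eigenspace has dimension 4 - 2 = 2, so there are 2 Jordan blocks; the rank sequence gives block sizes [2, 2].

Assembling the blocks gives the Jordan form J above.

J = [[3, 1, 0, 0], [0, 3, 0, 0], [0, 0, 3, 1], [0, 0, 0, 3]]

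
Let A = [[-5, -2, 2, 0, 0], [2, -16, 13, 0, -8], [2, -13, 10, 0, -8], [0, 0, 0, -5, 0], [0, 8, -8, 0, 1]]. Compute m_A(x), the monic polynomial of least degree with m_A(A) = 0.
m_A(x) = (x - 1)(x + 3)^2(x + 5)

The characteristic polynomial factors as (x - 1)(x + 3)^2(x + 5)^2. The minimal polynomial is ∏(x - λ)^{k_λ} where k_λ is the size of the largest Jordan block at λ.

For λ = -5: rank(A + 5I) = 3, and the largest Jordan block has size 1 (the smallest k with rank((A + 5I)^k) = rank((A + 5I)^(k+1))).
For λ = -3: rank(A + 3I) = 4, and the largest Jordan block has size 2 (the smallest k with rank((A + 3I)^k) = rank((A + 3I)^(k+1))).
For λ = 1: rank(A - I) = 4, and the largest Jordan block has size 1 (the smallest k with rank((A - I)^k) = rank((A - I)^(k+1))).

So m_A(x) = (x - 1)(x + 3)^2(x + 5).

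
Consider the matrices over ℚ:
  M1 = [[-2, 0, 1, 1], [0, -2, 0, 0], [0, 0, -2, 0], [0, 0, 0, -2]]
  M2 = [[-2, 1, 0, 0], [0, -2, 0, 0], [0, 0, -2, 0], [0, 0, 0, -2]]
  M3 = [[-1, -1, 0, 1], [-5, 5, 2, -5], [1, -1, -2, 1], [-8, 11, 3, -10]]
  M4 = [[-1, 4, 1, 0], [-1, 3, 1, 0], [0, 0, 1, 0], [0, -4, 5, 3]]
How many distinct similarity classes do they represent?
Characteristic polynomials: χ_{M1} = (x + 2)^4, χ_{M2} = (x + 2)^4, χ_{M3} = (x + 2)^4, χ_{M4} = (x - 3)(x - 1)^3.

{M1, M2}: invariant factors x + 2, x + 2, (x + 2)^2.

{M3}: invariant factors x + 2, (x + 2)^3.

{M4}: invariant factors (x - 3)(x - 1)^3.

Matrices are similar if and only if their invariant-factor lists agree; the partition into similarity classes is {M1, M2}, {M3}, {M4}.

3 classes: {M1, M2}, {M3}, {M4}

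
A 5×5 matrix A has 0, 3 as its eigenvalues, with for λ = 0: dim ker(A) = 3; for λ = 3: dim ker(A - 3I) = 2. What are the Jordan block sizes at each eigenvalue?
Jordan blocks: (0, 1), (0, 1), (0, 1), (3, 1), (3, 1)

λ = 0: successive nullity increments [3] count blocks of size ≥ k; block sizes are [1, 1, 1].
λ = 3: successive nullity increments [2] count blocks of size ≥ k; block sizes are [1, 1].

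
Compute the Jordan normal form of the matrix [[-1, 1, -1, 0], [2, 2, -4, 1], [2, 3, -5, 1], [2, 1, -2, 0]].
The characteristic polynomial is det(xI - A) = (x + 1)^4, so the eigenvalues are -1 (algebraic multiplicity 4).

For λ = -1: rank(A + I) = 2, rank((A + I)^2) = 0. The eigenspace has dimension 4 - 2 = 2, so there are 2 Jordan blocks; the rank sequence gives block sizes [2, 2].

Assembling the blocks gives the Jordan form J above.

J = [[-1, 1, 0, 0], [0, -1, 0, 0], [0, 0, -1, 1], [0, 0, 0, -1]]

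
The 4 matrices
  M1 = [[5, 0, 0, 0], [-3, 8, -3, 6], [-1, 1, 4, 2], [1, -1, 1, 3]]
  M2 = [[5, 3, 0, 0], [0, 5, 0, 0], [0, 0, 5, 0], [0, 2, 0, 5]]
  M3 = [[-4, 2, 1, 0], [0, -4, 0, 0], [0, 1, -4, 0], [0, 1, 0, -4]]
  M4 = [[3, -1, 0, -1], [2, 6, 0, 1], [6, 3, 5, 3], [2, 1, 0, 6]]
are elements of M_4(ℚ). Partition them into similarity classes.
2 classes: {M1, M2, M4}, {M3}

Characteristic polynomials: χ_{M1} = (x - 5)^4, χ_{M2} = (x - 5)^4, χ_{M3} = (x + 4)^4, χ_{M4} = (x - 5)^4.

{M1, M2, M4}: invariant factors x - 5, x - 5, (x - 5)^2.

{M3}: invariant factors x + 4, (x + 4)^3.

Matrices are similar if and only if their invariant-factor lists agree; the partition into similarity classes is {M1, M2, M4}, {M3}.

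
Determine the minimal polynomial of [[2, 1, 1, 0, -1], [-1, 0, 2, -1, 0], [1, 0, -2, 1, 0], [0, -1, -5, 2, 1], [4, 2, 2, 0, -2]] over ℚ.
m_A(x) = x^2

The characteristic polynomial factors as x^5. The minimal polynomial is ∏(x - λ)^{k_λ} where k_λ is the size of the largest Jordan block at λ.

For λ = 0: rank(A) = 2, and the largest Jordan block has size 2 (the smallest k with rank(A^k) = rank(A^(k+1))).

So m_A(x) = x^2.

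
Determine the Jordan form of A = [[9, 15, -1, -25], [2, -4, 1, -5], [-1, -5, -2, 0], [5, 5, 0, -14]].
J = [[-4, 1, 0, 0], [0, -4, 0, 0], [0, 0, -4, 0], [0, 0, 0, 1]]

The characteristic polynomial is det(xI - A) = (x - 1)(x + 4)^3, so the eigenvalues are -4 (algebraic multiplicity 3), 1 (algebraic multiplicity 1).

For λ = -4: rank(A + 4I) = 2, rank((A + 4I)^2) = 1. The eigenspace has dimension 4 - 2 = 2, so there are 2 Jordan blocks; the rank sequence gives block sizes [2, 1].

For λ = 1: algebraic multiplicity 1 gives one 1×1 block.

Assembling the blocks gives the Jordan form J above.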